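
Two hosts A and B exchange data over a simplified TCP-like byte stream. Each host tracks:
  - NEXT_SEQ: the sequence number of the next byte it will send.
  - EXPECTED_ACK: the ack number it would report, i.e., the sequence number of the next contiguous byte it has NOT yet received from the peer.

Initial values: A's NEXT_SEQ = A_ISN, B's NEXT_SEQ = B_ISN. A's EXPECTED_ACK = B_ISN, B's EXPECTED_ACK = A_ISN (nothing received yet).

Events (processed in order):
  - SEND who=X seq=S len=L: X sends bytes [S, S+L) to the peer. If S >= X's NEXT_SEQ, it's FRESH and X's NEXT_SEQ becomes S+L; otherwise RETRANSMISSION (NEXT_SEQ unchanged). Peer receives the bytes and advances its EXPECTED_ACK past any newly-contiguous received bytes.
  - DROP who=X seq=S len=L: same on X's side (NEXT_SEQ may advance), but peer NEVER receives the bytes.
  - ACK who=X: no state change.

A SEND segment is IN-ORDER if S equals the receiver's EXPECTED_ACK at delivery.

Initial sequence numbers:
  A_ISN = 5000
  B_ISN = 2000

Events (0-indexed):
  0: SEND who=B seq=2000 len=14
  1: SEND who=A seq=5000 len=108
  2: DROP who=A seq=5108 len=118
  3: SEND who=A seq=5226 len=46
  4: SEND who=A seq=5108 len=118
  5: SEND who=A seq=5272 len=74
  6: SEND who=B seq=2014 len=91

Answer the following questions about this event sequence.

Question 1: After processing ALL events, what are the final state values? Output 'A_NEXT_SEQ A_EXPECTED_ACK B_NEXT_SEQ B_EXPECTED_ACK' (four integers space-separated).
Answer: 5346 2105 2105 5346

Derivation:
After event 0: A_seq=5000 A_ack=2014 B_seq=2014 B_ack=5000
After event 1: A_seq=5108 A_ack=2014 B_seq=2014 B_ack=5108
After event 2: A_seq=5226 A_ack=2014 B_seq=2014 B_ack=5108
After event 3: A_seq=5272 A_ack=2014 B_seq=2014 B_ack=5108
After event 4: A_seq=5272 A_ack=2014 B_seq=2014 B_ack=5272
After event 5: A_seq=5346 A_ack=2014 B_seq=2014 B_ack=5346
After event 6: A_seq=5346 A_ack=2105 B_seq=2105 B_ack=5346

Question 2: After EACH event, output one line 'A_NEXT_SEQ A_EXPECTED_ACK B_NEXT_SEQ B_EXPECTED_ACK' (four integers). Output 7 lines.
5000 2014 2014 5000
5108 2014 2014 5108
5226 2014 2014 5108
5272 2014 2014 5108
5272 2014 2014 5272
5346 2014 2014 5346
5346 2105 2105 5346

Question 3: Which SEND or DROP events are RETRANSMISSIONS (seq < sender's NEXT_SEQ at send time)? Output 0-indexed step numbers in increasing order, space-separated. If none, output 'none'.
Step 0: SEND seq=2000 -> fresh
Step 1: SEND seq=5000 -> fresh
Step 2: DROP seq=5108 -> fresh
Step 3: SEND seq=5226 -> fresh
Step 4: SEND seq=5108 -> retransmit
Step 5: SEND seq=5272 -> fresh
Step 6: SEND seq=2014 -> fresh

Answer: 4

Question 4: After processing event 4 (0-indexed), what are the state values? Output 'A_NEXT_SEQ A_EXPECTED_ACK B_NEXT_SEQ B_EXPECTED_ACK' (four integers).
After event 0: A_seq=5000 A_ack=2014 B_seq=2014 B_ack=5000
After event 1: A_seq=5108 A_ack=2014 B_seq=2014 B_ack=5108
After event 2: A_seq=5226 A_ack=2014 B_seq=2014 B_ack=5108
After event 3: A_seq=5272 A_ack=2014 B_seq=2014 B_ack=5108
After event 4: A_seq=5272 A_ack=2014 B_seq=2014 B_ack=5272

5272 2014 2014 5272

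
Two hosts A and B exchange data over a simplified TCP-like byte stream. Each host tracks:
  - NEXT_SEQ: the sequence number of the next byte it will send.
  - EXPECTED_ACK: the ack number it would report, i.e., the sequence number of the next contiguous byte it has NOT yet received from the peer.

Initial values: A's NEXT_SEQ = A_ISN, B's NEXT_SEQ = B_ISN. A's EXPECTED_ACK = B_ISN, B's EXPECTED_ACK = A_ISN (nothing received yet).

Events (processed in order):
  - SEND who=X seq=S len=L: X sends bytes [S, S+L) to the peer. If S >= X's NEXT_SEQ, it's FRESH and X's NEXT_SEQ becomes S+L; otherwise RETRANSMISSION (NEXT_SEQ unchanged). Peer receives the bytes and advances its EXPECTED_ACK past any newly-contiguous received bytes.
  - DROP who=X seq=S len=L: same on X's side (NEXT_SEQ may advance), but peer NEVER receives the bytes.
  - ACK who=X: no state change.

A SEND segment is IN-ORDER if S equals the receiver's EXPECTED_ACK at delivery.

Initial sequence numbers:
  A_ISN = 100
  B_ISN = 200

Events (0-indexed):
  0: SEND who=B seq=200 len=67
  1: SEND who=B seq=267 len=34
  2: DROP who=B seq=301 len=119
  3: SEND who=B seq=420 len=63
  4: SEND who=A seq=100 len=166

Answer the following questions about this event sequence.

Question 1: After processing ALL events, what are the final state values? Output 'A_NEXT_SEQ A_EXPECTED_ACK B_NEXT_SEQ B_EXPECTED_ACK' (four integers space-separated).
Answer: 266 301 483 266

Derivation:
After event 0: A_seq=100 A_ack=267 B_seq=267 B_ack=100
After event 1: A_seq=100 A_ack=301 B_seq=301 B_ack=100
After event 2: A_seq=100 A_ack=301 B_seq=420 B_ack=100
After event 3: A_seq=100 A_ack=301 B_seq=483 B_ack=100
After event 4: A_seq=266 A_ack=301 B_seq=483 B_ack=266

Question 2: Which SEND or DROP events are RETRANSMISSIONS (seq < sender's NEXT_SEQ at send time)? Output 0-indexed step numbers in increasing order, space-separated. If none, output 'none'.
Step 0: SEND seq=200 -> fresh
Step 1: SEND seq=267 -> fresh
Step 2: DROP seq=301 -> fresh
Step 3: SEND seq=420 -> fresh
Step 4: SEND seq=100 -> fresh

Answer: none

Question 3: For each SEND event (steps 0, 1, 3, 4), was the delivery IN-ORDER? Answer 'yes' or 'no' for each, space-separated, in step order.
Answer: yes yes no yes

Derivation:
Step 0: SEND seq=200 -> in-order
Step 1: SEND seq=267 -> in-order
Step 3: SEND seq=420 -> out-of-order
Step 4: SEND seq=100 -> in-order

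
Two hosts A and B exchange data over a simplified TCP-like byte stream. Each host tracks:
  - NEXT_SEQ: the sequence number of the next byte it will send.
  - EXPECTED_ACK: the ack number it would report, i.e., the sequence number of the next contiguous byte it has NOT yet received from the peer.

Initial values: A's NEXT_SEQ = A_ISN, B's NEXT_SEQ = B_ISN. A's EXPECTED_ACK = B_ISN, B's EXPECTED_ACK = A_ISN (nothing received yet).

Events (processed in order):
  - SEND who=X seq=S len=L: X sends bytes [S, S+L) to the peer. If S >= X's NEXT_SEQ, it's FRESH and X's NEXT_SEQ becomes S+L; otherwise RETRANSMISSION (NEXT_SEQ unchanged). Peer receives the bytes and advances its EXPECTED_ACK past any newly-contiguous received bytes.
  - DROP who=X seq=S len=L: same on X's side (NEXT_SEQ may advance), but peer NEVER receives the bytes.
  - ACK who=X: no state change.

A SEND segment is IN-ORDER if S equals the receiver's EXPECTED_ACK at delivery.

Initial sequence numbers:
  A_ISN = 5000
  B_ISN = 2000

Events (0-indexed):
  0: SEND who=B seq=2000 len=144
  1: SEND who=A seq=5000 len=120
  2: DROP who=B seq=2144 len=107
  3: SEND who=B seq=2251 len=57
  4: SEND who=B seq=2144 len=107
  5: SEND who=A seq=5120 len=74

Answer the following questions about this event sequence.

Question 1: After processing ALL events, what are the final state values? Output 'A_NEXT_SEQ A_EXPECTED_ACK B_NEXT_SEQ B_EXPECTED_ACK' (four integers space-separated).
After event 0: A_seq=5000 A_ack=2144 B_seq=2144 B_ack=5000
After event 1: A_seq=5120 A_ack=2144 B_seq=2144 B_ack=5120
After event 2: A_seq=5120 A_ack=2144 B_seq=2251 B_ack=5120
After event 3: A_seq=5120 A_ack=2144 B_seq=2308 B_ack=5120
After event 4: A_seq=5120 A_ack=2308 B_seq=2308 B_ack=5120
After event 5: A_seq=5194 A_ack=2308 B_seq=2308 B_ack=5194

Answer: 5194 2308 2308 5194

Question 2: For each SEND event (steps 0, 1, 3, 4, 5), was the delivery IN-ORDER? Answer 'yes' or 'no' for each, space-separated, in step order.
Step 0: SEND seq=2000 -> in-order
Step 1: SEND seq=5000 -> in-order
Step 3: SEND seq=2251 -> out-of-order
Step 4: SEND seq=2144 -> in-order
Step 5: SEND seq=5120 -> in-order

Answer: yes yes no yes yes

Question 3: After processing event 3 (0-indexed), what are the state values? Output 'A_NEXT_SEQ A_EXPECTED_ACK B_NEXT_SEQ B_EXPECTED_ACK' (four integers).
After event 0: A_seq=5000 A_ack=2144 B_seq=2144 B_ack=5000
After event 1: A_seq=5120 A_ack=2144 B_seq=2144 B_ack=5120
After event 2: A_seq=5120 A_ack=2144 B_seq=2251 B_ack=5120
After event 3: A_seq=5120 A_ack=2144 B_seq=2308 B_ack=5120

5120 2144 2308 5120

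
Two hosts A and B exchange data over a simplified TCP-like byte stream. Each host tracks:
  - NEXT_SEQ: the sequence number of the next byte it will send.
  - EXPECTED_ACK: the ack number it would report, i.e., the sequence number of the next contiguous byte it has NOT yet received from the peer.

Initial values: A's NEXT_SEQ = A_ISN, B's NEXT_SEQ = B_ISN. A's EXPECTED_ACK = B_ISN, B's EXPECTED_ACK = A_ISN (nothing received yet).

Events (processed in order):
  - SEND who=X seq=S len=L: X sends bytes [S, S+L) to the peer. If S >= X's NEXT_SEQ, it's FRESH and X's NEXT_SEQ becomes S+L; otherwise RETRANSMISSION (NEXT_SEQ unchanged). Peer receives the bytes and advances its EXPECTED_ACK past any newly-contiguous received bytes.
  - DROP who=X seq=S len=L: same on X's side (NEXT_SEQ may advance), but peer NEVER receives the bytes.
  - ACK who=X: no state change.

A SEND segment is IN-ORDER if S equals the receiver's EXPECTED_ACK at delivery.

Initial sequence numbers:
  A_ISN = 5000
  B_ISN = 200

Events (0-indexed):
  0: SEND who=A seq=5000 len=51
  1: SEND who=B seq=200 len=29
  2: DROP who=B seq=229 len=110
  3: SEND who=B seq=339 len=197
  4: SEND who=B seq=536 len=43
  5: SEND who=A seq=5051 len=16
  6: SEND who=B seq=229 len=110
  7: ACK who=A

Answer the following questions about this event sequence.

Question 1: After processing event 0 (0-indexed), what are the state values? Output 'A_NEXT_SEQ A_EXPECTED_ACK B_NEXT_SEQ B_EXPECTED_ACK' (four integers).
After event 0: A_seq=5051 A_ack=200 B_seq=200 B_ack=5051

5051 200 200 5051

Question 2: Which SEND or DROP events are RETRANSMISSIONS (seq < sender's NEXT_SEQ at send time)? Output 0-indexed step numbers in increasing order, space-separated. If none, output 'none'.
Answer: 6

Derivation:
Step 0: SEND seq=5000 -> fresh
Step 1: SEND seq=200 -> fresh
Step 2: DROP seq=229 -> fresh
Step 3: SEND seq=339 -> fresh
Step 4: SEND seq=536 -> fresh
Step 5: SEND seq=5051 -> fresh
Step 6: SEND seq=229 -> retransmit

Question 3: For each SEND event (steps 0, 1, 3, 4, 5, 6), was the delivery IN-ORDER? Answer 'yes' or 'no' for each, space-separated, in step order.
Answer: yes yes no no yes yes

Derivation:
Step 0: SEND seq=5000 -> in-order
Step 1: SEND seq=200 -> in-order
Step 3: SEND seq=339 -> out-of-order
Step 4: SEND seq=536 -> out-of-order
Step 5: SEND seq=5051 -> in-order
Step 6: SEND seq=229 -> in-order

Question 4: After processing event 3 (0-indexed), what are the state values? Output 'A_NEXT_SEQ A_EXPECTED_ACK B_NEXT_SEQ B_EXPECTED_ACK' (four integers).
After event 0: A_seq=5051 A_ack=200 B_seq=200 B_ack=5051
After event 1: A_seq=5051 A_ack=229 B_seq=229 B_ack=5051
After event 2: A_seq=5051 A_ack=229 B_seq=339 B_ack=5051
After event 3: A_seq=5051 A_ack=229 B_seq=536 B_ack=5051

5051 229 536 5051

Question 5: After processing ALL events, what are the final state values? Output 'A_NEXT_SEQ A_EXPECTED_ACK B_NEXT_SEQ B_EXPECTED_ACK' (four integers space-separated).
After event 0: A_seq=5051 A_ack=200 B_seq=200 B_ack=5051
After event 1: A_seq=5051 A_ack=229 B_seq=229 B_ack=5051
After event 2: A_seq=5051 A_ack=229 B_seq=339 B_ack=5051
After event 3: A_seq=5051 A_ack=229 B_seq=536 B_ack=5051
After event 4: A_seq=5051 A_ack=229 B_seq=579 B_ack=5051
After event 5: A_seq=5067 A_ack=229 B_seq=579 B_ack=5067
After event 6: A_seq=5067 A_ack=579 B_seq=579 B_ack=5067
After event 7: A_seq=5067 A_ack=579 B_seq=579 B_ack=5067

Answer: 5067 579 579 5067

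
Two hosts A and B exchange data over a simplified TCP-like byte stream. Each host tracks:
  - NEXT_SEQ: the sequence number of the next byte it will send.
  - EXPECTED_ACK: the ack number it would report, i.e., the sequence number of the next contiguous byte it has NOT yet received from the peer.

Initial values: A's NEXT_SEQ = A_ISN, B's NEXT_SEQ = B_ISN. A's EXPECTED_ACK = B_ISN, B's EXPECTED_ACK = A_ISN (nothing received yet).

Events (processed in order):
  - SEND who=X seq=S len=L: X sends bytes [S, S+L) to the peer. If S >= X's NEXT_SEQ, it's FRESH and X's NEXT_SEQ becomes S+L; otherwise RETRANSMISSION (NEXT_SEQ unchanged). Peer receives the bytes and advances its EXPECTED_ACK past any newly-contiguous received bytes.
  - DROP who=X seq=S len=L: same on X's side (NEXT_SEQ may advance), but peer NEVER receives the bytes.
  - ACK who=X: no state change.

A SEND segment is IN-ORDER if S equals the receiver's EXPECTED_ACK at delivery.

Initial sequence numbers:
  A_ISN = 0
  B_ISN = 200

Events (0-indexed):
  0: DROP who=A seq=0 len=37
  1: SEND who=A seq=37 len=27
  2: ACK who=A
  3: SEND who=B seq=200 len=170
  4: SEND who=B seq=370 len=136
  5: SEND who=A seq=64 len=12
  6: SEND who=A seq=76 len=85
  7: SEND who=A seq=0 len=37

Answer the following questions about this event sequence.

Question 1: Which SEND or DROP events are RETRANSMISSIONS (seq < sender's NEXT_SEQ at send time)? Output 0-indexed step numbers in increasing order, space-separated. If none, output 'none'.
Step 0: DROP seq=0 -> fresh
Step 1: SEND seq=37 -> fresh
Step 3: SEND seq=200 -> fresh
Step 4: SEND seq=370 -> fresh
Step 5: SEND seq=64 -> fresh
Step 6: SEND seq=76 -> fresh
Step 7: SEND seq=0 -> retransmit

Answer: 7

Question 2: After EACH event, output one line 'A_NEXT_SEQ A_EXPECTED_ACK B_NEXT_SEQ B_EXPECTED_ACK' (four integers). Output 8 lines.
37 200 200 0
64 200 200 0
64 200 200 0
64 370 370 0
64 506 506 0
76 506 506 0
161 506 506 0
161 506 506 161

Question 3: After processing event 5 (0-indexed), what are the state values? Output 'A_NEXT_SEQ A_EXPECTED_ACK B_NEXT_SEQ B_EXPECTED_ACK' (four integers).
After event 0: A_seq=37 A_ack=200 B_seq=200 B_ack=0
After event 1: A_seq=64 A_ack=200 B_seq=200 B_ack=0
After event 2: A_seq=64 A_ack=200 B_seq=200 B_ack=0
After event 3: A_seq=64 A_ack=370 B_seq=370 B_ack=0
After event 4: A_seq=64 A_ack=506 B_seq=506 B_ack=0
After event 5: A_seq=76 A_ack=506 B_seq=506 B_ack=0

76 506 506 0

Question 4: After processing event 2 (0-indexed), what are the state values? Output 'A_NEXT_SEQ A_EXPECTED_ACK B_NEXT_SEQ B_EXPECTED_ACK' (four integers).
After event 0: A_seq=37 A_ack=200 B_seq=200 B_ack=0
After event 1: A_seq=64 A_ack=200 B_seq=200 B_ack=0
After event 2: A_seq=64 A_ack=200 B_seq=200 B_ack=0

64 200 200 0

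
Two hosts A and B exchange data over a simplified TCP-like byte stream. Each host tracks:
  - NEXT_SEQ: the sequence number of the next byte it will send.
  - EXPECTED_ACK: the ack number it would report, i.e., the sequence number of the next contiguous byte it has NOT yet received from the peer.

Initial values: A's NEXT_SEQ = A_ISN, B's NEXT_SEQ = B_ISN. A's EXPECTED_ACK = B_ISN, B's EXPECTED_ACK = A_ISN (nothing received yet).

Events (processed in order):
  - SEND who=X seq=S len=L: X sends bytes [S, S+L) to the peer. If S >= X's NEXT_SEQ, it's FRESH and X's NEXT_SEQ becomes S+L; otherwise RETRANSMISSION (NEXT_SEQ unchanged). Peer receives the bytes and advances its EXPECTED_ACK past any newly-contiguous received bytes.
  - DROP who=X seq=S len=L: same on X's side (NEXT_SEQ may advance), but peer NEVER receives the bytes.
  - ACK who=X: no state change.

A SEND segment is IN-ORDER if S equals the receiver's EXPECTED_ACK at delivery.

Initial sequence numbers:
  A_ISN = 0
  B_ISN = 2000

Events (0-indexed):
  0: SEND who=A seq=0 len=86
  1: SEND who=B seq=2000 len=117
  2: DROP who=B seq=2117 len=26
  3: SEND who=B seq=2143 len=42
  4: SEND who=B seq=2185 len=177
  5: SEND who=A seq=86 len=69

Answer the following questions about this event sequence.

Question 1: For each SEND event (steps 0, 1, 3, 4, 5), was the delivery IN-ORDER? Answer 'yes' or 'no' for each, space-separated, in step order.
Step 0: SEND seq=0 -> in-order
Step 1: SEND seq=2000 -> in-order
Step 3: SEND seq=2143 -> out-of-order
Step 4: SEND seq=2185 -> out-of-order
Step 5: SEND seq=86 -> in-order

Answer: yes yes no no yes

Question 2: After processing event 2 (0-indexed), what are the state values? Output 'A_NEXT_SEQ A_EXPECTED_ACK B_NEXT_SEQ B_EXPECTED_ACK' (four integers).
After event 0: A_seq=86 A_ack=2000 B_seq=2000 B_ack=86
After event 1: A_seq=86 A_ack=2117 B_seq=2117 B_ack=86
After event 2: A_seq=86 A_ack=2117 B_seq=2143 B_ack=86

86 2117 2143 86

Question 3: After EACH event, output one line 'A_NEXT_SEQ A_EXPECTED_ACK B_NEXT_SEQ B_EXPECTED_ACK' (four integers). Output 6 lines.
86 2000 2000 86
86 2117 2117 86
86 2117 2143 86
86 2117 2185 86
86 2117 2362 86
155 2117 2362 155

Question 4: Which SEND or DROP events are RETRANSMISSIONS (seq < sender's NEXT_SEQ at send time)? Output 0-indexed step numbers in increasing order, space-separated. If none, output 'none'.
Step 0: SEND seq=0 -> fresh
Step 1: SEND seq=2000 -> fresh
Step 2: DROP seq=2117 -> fresh
Step 3: SEND seq=2143 -> fresh
Step 4: SEND seq=2185 -> fresh
Step 5: SEND seq=86 -> fresh

Answer: none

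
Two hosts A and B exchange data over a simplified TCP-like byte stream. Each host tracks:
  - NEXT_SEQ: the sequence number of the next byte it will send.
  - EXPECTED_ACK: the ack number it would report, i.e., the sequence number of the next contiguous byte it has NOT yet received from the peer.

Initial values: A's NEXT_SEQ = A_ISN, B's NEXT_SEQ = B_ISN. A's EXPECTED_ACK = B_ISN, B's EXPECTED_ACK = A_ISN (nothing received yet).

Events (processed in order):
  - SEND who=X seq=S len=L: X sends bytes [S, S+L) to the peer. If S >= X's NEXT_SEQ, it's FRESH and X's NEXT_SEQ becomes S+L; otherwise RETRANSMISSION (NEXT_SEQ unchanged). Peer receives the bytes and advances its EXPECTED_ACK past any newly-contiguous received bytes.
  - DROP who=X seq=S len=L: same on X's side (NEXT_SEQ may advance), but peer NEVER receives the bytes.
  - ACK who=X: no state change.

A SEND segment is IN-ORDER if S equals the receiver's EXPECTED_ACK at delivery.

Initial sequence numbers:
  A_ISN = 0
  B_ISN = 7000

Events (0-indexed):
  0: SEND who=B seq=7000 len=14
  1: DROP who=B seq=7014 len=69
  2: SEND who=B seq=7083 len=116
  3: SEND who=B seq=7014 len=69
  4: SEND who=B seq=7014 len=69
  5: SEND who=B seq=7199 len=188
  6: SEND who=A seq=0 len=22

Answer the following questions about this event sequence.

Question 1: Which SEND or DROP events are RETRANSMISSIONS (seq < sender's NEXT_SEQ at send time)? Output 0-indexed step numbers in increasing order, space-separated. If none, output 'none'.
Answer: 3 4

Derivation:
Step 0: SEND seq=7000 -> fresh
Step 1: DROP seq=7014 -> fresh
Step 2: SEND seq=7083 -> fresh
Step 3: SEND seq=7014 -> retransmit
Step 4: SEND seq=7014 -> retransmit
Step 5: SEND seq=7199 -> fresh
Step 6: SEND seq=0 -> fresh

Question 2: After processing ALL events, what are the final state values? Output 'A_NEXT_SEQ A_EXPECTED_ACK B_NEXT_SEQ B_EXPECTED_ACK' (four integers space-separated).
Answer: 22 7387 7387 22

Derivation:
After event 0: A_seq=0 A_ack=7014 B_seq=7014 B_ack=0
After event 1: A_seq=0 A_ack=7014 B_seq=7083 B_ack=0
After event 2: A_seq=0 A_ack=7014 B_seq=7199 B_ack=0
After event 3: A_seq=0 A_ack=7199 B_seq=7199 B_ack=0
After event 4: A_seq=0 A_ack=7199 B_seq=7199 B_ack=0
After event 5: A_seq=0 A_ack=7387 B_seq=7387 B_ack=0
After event 6: A_seq=22 A_ack=7387 B_seq=7387 B_ack=22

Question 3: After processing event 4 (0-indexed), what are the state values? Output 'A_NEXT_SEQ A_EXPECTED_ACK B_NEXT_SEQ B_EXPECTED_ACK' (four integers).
After event 0: A_seq=0 A_ack=7014 B_seq=7014 B_ack=0
After event 1: A_seq=0 A_ack=7014 B_seq=7083 B_ack=0
After event 2: A_seq=0 A_ack=7014 B_seq=7199 B_ack=0
After event 3: A_seq=0 A_ack=7199 B_seq=7199 B_ack=0
After event 4: A_seq=0 A_ack=7199 B_seq=7199 B_ack=0

0 7199 7199 0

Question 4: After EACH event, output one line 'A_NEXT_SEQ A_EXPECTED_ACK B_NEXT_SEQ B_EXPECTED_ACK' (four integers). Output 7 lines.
0 7014 7014 0
0 7014 7083 0
0 7014 7199 0
0 7199 7199 0
0 7199 7199 0
0 7387 7387 0
22 7387 7387 22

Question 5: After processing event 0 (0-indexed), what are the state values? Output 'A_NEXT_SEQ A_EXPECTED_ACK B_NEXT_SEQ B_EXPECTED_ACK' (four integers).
After event 0: A_seq=0 A_ack=7014 B_seq=7014 B_ack=0

0 7014 7014 0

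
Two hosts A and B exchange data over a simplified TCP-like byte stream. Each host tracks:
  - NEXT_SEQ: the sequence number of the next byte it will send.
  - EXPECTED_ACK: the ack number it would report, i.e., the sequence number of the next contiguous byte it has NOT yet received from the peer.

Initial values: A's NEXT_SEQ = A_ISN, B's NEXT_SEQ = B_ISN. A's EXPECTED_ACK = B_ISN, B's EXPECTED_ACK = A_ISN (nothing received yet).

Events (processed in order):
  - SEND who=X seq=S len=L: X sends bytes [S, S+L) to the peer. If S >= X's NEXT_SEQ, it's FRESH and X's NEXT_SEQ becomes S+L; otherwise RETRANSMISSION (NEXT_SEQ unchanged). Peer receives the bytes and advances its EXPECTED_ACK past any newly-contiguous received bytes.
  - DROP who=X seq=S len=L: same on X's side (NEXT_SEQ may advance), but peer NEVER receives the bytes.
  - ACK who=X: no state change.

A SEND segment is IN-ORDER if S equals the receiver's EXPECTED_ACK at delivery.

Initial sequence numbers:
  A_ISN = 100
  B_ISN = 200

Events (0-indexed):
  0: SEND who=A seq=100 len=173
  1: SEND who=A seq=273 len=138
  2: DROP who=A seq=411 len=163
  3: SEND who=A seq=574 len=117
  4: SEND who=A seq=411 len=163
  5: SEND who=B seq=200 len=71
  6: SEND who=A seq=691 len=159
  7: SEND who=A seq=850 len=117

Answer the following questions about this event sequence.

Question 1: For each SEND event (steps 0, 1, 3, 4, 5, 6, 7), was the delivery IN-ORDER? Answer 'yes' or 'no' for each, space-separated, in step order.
Step 0: SEND seq=100 -> in-order
Step 1: SEND seq=273 -> in-order
Step 3: SEND seq=574 -> out-of-order
Step 4: SEND seq=411 -> in-order
Step 5: SEND seq=200 -> in-order
Step 6: SEND seq=691 -> in-order
Step 7: SEND seq=850 -> in-order

Answer: yes yes no yes yes yes yes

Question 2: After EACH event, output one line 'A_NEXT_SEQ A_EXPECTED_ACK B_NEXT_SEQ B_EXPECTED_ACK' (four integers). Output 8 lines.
273 200 200 273
411 200 200 411
574 200 200 411
691 200 200 411
691 200 200 691
691 271 271 691
850 271 271 850
967 271 271 967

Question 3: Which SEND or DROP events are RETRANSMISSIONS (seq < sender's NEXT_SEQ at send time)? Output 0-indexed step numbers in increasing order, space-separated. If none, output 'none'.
Answer: 4

Derivation:
Step 0: SEND seq=100 -> fresh
Step 1: SEND seq=273 -> fresh
Step 2: DROP seq=411 -> fresh
Step 3: SEND seq=574 -> fresh
Step 4: SEND seq=411 -> retransmit
Step 5: SEND seq=200 -> fresh
Step 6: SEND seq=691 -> fresh
Step 7: SEND seq=850 -> fresh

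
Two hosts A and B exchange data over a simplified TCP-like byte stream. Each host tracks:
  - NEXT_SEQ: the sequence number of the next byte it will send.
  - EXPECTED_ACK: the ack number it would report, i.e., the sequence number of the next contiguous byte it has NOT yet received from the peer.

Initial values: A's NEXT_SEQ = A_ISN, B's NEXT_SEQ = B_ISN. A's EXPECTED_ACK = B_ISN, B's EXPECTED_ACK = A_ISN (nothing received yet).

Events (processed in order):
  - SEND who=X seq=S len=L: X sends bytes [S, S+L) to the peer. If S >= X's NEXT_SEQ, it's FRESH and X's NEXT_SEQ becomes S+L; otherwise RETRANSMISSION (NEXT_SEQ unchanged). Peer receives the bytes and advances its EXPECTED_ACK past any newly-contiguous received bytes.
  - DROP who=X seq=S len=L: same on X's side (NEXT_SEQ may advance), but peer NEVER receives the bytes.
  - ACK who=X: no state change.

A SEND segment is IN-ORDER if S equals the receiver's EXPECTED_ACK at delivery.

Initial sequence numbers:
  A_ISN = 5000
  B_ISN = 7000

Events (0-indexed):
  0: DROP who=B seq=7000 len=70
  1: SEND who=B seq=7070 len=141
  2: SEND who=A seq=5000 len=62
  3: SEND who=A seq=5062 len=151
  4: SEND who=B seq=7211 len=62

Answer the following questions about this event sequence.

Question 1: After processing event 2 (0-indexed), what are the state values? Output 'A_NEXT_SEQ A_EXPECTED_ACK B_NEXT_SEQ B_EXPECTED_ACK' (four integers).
After event 0: A_seq=5000 A_ack=7000 B_seq=7070 B_ack=5000
After event 1: A_seq=5000 A_ack=7000 B_seq=7211 B_ack=5000
After event 2: A_seq=5062 A_ack=7000 B_seq=7211 B_ack=5062

5062 7000 7211 5062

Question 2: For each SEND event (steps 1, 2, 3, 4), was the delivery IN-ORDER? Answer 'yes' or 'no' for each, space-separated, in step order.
Step 1: SEND seq=7070 -> out-of-order
Step 2: SEND seq=5000 -> in-order
Step 3: SEND seq=5062 -> in-order
Step 4: SEND seq=7211 -> out-of-order

Answer: no yes yes no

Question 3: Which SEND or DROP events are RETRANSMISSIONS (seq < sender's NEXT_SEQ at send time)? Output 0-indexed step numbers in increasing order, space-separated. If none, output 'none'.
Step 0: DROP seq=7000 -> fresh
Step 1: SEND seq=7070 -> fresh
Step 2: SEND seq=5000 -> fresh
Step 3: SEND seq=5062 -> fresh
Step 4: SEND seq=7211 -> fresh

Answer: none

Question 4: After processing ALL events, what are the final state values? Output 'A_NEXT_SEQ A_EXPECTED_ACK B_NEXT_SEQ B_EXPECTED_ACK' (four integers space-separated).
Answer: 5213 7000 7273 5213

Derivation:
After event 0: A_seq=5000 A_ack=7000 B_seq=7070 B_ack=5000
After event 1: A_seq=5000 A_ack=7000 B_seq=7211 B_ack=5000
After event 2: A_seq=5062 A_ack=7000 B_seq=7211 B_ack=5062
After event 3: A_seq=5213 A_ack=7000 B_seq=7211 B_ack=5213
After event 4: A_seq=5213 A_ack=7000 B_seq=7273 B_ack=5213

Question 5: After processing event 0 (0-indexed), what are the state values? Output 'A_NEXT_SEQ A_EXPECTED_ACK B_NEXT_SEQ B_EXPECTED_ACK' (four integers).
After event 0: A_seq=5000 A_ack=7000 B_seq=7070 B_ack=5000

5000 7000 7070 5000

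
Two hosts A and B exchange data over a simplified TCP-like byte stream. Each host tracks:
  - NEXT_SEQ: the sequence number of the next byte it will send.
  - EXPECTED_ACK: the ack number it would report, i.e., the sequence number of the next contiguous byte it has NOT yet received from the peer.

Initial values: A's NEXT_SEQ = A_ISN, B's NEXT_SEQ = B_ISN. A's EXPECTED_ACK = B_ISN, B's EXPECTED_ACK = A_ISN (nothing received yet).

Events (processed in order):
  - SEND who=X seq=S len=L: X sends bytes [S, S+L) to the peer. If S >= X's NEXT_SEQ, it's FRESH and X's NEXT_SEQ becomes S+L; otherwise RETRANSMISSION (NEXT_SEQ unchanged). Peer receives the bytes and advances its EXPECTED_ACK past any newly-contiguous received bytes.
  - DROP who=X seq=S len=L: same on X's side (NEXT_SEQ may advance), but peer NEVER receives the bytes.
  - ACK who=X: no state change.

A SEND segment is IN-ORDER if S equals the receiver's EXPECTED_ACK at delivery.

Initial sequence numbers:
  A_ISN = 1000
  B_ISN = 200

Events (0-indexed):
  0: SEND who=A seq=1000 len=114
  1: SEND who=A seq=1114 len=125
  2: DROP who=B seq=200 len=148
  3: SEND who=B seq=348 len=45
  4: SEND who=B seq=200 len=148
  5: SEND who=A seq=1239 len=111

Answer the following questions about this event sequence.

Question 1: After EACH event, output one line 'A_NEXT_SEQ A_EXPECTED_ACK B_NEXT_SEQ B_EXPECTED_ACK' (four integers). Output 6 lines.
1114 200 200 1114
1239 200 200 1239
1239 200 348 1239
1239 200 393 1239
1239 393 393 1239
1350 393 393 1350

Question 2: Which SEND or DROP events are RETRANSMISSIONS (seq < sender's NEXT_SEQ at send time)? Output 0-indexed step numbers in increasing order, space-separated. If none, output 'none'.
Step 0: SEND seq=1000 -> fresh
Step 1: SEND seq=1114 -> fresh
Step 2: DROP seq=200 -> fresh
Step 3: SEND seq=348 -> fresh
Step 4: SEND seq=200 -> retransmit
Step 5: SEND seq=1239 -> fresh

Answer: 4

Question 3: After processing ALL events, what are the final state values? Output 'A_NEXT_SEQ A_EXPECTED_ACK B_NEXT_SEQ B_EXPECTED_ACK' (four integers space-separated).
Answer: 1350 393 393 1350

Derivation:
After event 0: A_seq=1114 A_ack=200 B_seq=200 B_ack=1114
After event 1: A_seq=1239 A_ack=200 B_seq=200 B_ack=1239
After event 2: A_seq=1239 A_ack=200 B_seq=348 B_ack=1239
After event 3: A_seq=1239 A_ack=200 B_seq=393 B_ack=1239
After event 4: A_seq=1239 A_ack=393 B_seq=393 B_ack=1239
After event 5: A_seq=1350 A_ack=393 B_seq=393 B_ack=1350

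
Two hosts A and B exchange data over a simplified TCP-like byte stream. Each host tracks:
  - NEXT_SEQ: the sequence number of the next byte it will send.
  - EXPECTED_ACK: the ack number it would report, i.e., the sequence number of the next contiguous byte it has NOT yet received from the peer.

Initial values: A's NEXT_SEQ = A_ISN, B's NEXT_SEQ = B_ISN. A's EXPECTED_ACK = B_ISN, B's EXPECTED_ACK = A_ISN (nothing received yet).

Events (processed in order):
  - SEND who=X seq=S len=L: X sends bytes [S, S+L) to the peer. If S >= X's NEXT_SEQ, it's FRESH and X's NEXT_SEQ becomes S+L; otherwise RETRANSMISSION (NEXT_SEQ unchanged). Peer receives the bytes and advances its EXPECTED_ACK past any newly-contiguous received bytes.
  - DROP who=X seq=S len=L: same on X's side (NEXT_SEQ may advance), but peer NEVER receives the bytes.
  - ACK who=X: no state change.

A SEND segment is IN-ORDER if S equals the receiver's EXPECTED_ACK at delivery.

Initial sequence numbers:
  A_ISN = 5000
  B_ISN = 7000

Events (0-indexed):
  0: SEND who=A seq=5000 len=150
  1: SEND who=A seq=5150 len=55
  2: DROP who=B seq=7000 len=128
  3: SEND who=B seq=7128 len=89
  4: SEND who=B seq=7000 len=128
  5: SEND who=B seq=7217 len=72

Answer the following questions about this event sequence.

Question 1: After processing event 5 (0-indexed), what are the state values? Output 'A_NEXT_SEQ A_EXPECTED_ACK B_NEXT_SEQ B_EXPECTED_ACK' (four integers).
After event 0: A_seq=5150 A_ack=7000 B_seq=7000 B_ack=5150
After event 1: A_seq=5205 A_ack=7000 B_seq=7000 B_ack=5205
After event 2: A_seq=5205 A_ack=7000 B_seq=7128 B_ack=5205
After event 3: A_seq=5205 A_ack=7000 B_seq=7217 B_ack=5205
After event 4: A_seq=5205 A_ack=7217 B_seq=7217 B_ack=5205
After event 5: A_seq=5205 A_ack=7289 B_seq=7289 B_ack=5205

5205 7289 7289 5205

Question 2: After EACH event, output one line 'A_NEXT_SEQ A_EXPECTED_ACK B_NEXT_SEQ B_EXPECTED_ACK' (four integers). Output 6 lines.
5150 7000 7000 5150
5205 7000 7000 5205
5205 7000 7128 5205
5205 7000 7217 5205
5205 7217 7217 5205
5205 7289 7289 5205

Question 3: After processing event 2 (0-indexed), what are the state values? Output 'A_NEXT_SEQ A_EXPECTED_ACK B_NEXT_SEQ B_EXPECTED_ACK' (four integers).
After event 0: A_seq=5150 A_ack=7000 B_seq=7000 B_ack=5150
After event 1: A_seq=5205 A_ack=7000 B_seq=7000 B_ack=5205
After event 2: A_seq=5205 A_ack=7000 B_seq=7128 B_ack=5205

5205 7000 7128 5205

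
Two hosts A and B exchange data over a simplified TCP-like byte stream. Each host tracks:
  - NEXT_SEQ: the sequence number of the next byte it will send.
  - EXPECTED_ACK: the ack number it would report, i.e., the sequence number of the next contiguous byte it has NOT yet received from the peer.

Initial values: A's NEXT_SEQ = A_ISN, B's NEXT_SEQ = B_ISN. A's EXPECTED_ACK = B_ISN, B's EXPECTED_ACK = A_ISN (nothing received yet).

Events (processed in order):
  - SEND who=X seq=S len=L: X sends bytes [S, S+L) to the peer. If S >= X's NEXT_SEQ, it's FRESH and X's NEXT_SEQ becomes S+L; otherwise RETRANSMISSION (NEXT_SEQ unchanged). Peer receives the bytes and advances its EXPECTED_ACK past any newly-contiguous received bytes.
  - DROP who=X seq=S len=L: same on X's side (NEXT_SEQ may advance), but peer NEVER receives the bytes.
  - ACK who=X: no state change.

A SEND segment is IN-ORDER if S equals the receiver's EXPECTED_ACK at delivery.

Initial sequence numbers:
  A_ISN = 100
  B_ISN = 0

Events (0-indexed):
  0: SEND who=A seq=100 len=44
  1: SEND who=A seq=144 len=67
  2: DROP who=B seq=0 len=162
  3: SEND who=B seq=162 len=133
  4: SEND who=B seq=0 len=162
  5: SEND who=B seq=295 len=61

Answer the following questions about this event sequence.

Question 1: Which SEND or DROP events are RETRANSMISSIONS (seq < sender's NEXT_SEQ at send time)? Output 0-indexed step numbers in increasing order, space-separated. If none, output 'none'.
Answer: 4

Derivation:
Step 0: SEND seq=100 -> fresh
Step 1: SEND seq=144 -> fresh
Step 2: DROP seq=0 -> fresh
Step 3: SEND seq=162 -> fresh
Step 4: SEND seq=0 -> retransmit
Step 5: SEND seq=295 -> fresh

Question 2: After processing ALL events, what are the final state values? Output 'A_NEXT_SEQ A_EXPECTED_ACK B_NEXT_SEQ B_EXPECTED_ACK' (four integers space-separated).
After event 0: A_seq=144 A_ack=0 B_seq=0 B_ack=144
After event 1: A_seq=211 A_ack=0 B_seq=0 B_ack=211
After event 2: A_seq=211 A_ack=0 B_seq=162 B_ack=211
After event 3: A_seq=211 A_ack=0 B_seq=295 B_ack=211
After event 4: A_seq=211 A_ack=295 B_seq=295 B_ack=211
After event 5: A_seq=211 A_ack=356 B_seq=356 B_ack=211

Answer: 211 356 356 211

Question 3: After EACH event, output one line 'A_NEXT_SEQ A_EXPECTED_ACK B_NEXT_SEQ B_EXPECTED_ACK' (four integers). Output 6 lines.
144 0 0 144
211 0 0 211
211 0 162 211
211 0 295 211
211 295 295 211
211 356 356 211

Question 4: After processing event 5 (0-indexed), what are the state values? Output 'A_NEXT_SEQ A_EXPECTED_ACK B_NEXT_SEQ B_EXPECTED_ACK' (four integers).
After event 0: A_seq=144 A_ack=0 B_seq=0 B_ack=144
After event 1: A_seq=211 A_ack=0 B_seq=0 B_ack=211
After event 2: A_seq=211 A_ack=0 B_seq=162 B_ack=211
After event 3: A_seq=211 A_ack=0 B_seq=295 B_ack=211
After event 4: A_seq=211 A_ack=295 B_seq=295 B_ack=211
After event 5: A_seq=211 A_ack=356 B_seq=356 B_ack=211

211 356 356 211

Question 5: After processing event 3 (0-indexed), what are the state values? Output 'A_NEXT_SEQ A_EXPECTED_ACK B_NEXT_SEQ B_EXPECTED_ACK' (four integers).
After event 0: A_seq=144 A_ack=0 B_seq=0 B_ack=144
After event 1: A_seq=211 A_ack=0 B_seq=0 B_ack=211
After event 2: A_seq=211 A_ack=0 B_seq=162 B_ack=211
After event 3: A_seq=211 A_ack=0 B_seq=295 B_ack=211

211 0 295 211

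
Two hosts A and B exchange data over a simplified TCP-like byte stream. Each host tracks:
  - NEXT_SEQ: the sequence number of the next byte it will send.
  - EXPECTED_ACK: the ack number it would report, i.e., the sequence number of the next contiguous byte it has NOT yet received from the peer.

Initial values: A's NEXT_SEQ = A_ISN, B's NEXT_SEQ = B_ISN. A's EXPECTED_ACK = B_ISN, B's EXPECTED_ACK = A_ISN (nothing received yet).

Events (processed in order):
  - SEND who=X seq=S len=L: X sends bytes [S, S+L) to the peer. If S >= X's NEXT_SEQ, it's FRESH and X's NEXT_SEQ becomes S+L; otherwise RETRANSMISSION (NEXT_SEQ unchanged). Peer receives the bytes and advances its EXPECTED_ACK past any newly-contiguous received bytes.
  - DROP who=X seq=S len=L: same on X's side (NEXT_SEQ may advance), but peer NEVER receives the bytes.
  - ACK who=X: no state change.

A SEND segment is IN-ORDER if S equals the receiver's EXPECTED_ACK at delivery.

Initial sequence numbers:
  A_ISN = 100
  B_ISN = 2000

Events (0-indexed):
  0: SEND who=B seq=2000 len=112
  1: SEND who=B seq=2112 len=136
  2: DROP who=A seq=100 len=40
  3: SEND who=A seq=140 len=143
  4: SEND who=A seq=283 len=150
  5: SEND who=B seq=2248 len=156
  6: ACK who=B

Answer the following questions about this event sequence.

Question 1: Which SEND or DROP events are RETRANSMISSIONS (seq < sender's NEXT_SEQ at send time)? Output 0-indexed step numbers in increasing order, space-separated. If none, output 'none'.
Answer: none

Derivation:
Step 0: SEND seq=2000 -> fresh
Step 1: SEND seq=2112 -> fresh
Step 2: DROP seq=100 -> fresh
Step 3: SEND seq=140 -> fresh
Step 4: SEND seq=283 -> fresh
Step 5: SEND seq=2248 -> fresh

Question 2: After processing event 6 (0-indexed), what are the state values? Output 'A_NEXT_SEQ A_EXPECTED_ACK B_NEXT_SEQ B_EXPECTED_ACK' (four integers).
After event 0: A_seq=100 A_ack=2112 B_seq=2112 B_ack=100
After event 1: A_seq=100 A_ack=2248 B_seq=2248 B_ack=100
After event 2: A_seq=140 A_ack=2248 B_seq=2248 B_ack=100
After event 3: A_seq=283 A_ack=2248 B_seq=2248 B_ack=100
After event 4: A_seq=433 A_ack=2248 B_seq=2248 B_ack=100
After event 5: A_seq=433 A_ack=2404 B_seq=2404 B_ack=100
After event 6: A_seq=433 A_ack=2404 B_seq=2404 B_ack=100

433 2404 2404 100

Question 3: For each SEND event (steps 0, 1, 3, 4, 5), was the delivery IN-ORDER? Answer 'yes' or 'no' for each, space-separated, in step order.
Step 0: SEND seq=2000 -> in-order
Step 1: SEND seq=2112 -> in-order
Step 3: SEND seq=140 -> out-of-order
Step 4: SEND seq=283 -> out-of-order
Step 5: SEND seq=2248 -> in-order

Answer: yes yes no no yes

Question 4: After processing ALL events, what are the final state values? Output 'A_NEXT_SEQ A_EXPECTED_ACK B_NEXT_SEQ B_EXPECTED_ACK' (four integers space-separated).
Answer: 433 2404 2404 100

Derivation:
After event 0: A_seq=100 A_ack=2112 B_seq=2112 B_ack=100
After event 1: A_seq=100 A_ack=2248 B_seq=2248 B_ack=100
After event 2: A_seq=140 A_ack=2248 B_seq=2248 B_ack=100
After event 3: A_seq=283 A_ack=2248 B_seq=2248 B_ack=100
After event 4: A_seq=433 A_ack=2248 B_seq=2248 B_ack=100
After event 5: A_seq=433 A_ack=2404 B_seq=2404 B_ack=100
After event 6: A_seq=433 A_ack=2404 B_seq=2404 B_ack=100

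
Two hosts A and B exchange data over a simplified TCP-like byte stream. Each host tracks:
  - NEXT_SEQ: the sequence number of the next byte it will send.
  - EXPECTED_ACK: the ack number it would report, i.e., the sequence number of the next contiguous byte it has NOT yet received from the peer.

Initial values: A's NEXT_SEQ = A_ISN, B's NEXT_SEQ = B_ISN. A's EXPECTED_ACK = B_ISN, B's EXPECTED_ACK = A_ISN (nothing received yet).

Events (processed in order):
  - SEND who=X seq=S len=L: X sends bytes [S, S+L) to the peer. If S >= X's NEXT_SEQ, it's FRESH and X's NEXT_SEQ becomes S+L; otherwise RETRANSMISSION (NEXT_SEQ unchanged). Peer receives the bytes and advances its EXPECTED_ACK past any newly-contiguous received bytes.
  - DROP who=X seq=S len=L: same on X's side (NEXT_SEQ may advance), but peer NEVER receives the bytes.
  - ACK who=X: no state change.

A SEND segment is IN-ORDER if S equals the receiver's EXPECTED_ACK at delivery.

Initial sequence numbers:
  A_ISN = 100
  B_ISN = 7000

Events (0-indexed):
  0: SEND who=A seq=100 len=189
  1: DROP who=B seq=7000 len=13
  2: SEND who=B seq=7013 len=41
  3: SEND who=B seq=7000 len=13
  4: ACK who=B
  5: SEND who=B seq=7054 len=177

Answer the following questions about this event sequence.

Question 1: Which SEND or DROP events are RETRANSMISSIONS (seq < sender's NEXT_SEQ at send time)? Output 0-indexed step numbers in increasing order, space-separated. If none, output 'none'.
Step 0: SEND seq=100 -> fresh
Step 1: DROP seq=7000 -> fresh
Step 2: SEND seq=7013 -> fresh
Step 3: SEND seq=7000 -> retransmit
Step 5: SEND seq=7054 -> fresh

Answer: 3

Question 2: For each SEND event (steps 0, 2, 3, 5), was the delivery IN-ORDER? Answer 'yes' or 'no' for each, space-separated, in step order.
Step 0: SEND seq=100 -> in-order
Step 2: SEND seq=7013 -> out-of-order
Step 3: SEND seq=7000 -> in-order
Step 5: SEND seq=7054 -> in-order

Answer: yes no yes yes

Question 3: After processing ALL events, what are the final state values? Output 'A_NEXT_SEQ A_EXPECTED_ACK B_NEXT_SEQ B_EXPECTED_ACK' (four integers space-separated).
After event 0: A_seq=289 A_ack=7000 B_seq=7000 B_ack=289
After event 1: A_seq=289 A_ack=7000 B_seq=7013 B_ack=289
After event 2: A_seq=289 A_ack=7000 B_seq=7054 B_ack=289
After event 3: A_seq=289 A_ack=7054 B_seq=7054 B_ack=289
After event 4: A_seq=289 A_ack=7054 B_seq=7054 B_ack=289
After event 5: A_seq=289 A_ack=7231 B_seq=7231 B_ack=289

Answer: 289 7231 7231 289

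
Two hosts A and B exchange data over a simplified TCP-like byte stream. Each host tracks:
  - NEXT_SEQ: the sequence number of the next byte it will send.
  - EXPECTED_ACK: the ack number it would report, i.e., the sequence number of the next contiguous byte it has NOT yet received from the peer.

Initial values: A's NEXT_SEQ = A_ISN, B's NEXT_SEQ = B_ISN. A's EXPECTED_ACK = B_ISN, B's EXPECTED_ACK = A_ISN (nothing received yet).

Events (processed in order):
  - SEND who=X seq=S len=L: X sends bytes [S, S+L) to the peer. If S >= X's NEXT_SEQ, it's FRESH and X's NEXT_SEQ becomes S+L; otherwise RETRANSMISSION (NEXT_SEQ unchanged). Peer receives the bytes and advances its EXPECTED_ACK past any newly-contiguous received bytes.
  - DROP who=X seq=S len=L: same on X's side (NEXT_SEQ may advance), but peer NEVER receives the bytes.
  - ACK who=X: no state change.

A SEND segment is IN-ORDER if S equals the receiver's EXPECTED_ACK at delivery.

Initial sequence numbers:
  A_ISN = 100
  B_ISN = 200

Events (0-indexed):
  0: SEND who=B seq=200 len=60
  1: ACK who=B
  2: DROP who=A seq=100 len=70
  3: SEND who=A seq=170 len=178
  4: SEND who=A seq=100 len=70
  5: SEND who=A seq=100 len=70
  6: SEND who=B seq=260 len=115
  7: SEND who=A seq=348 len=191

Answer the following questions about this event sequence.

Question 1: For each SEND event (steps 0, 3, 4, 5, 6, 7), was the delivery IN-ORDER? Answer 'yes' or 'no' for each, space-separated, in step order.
Answer: yes no yes no yes yes

Derivation:
Step 0: SEND seq=200 -> in-order
Step 3: SEND seq=170 -> out-of-order
Step 4: SEND seq=100 -> in-order
Step 5: SEND seq=100 -> out-of-order
Step 6: SEND seq=260 -> in-order
Step 7: SEND seq=348 -> in-order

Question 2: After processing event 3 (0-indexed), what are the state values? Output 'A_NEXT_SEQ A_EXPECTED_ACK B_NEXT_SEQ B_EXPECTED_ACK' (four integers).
After event 0: A_seq=100 A_ack=260 B_seq=260 B_ack=100
After event 1: A_seq=100 A_ack=260 B_seq=260 B_ack=100
After event 2: A_seq=170 A_ack=260 B_seq=260 B_ack=100
After event 3: A_seq=348 A_ack=260 B_seq=260 B_ack=100

348 260 260 100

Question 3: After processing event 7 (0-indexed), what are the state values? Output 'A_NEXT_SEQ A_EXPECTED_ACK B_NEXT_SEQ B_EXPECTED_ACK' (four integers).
After event 0: A_seq=100 A_ack=260 B_seq=260 B_ack=100
After event 1: A_seq=100 A_ack=260 B_seq=260 B_ack=100
After event 2: A_seq=170 A_ack=260 B_seq=260 B_ack=100
After event 3: A_seq=348 A_ack=260 B_seq=260 B_ack=100
After event 4: A_seq=348 A_ack=260 B_seq=260 B_ack=348
After event 5: A_seq=348 A_ack=260 B_seq=260 B_ack=348
After event 6: A_seq=348 A_ack=375 B_seq=375 B_ack=348
After event 7: A_seq=539 A_ack=375 B_seq=375 B_ack=539

539 375 375 539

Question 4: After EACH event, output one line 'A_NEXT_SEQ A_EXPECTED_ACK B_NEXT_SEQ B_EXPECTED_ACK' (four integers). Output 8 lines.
100 260 260 100
100 260 260 100
170 260 260 100
348 260 260 100
348 260 260 348
348 260 260 348
348 375 375 348
539 375 375 539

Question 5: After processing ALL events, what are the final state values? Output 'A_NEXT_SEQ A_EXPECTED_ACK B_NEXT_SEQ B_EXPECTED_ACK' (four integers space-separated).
Answer: 539 375 375 539

Derivation:
After event 0: A_seq=100 A_ack=260 B_seq=260 B_ack=100
After event 1: A_seq=100 A_ack=260 B_seq=260 B_ack=100
After event 2: A_seq=170 A_ack=260 B_seq=260 B_ack=100
After event 3: A_seq=348 A_ack=260 B_seq=260 B_ack=100
After event 4: A_seq=348 A_ack=260 B_seq=260 B_ack=348
After event 5: A_seq=348 A_ack=260 B_seq=260 B_ack=348
After event 6: A_seq=348 A_ack=375 B_seq=375 B_ack=348
After event 7: A_seq=539 A_ack=375 B_seq=375 B_ack=539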